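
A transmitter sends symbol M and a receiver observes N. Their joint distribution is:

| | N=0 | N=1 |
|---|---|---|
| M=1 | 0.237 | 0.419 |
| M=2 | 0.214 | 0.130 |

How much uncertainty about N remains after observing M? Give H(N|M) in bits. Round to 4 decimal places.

Chain rule: H(N|M) = H(M,N) − H(M).
Marginals: p(M) = (0.6560, 0.3440), p(N) = (0.4510, 0.5490).
H(M,N) = 1.8767 bits; H(M) = 0.9286 bits.
H(N|M) = 1.8767 − 0.9286 = 0.9481 bits.

0.9481 bits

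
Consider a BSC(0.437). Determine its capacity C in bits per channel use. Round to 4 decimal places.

0.0115 bits

Binary symmetric channel: C = 1 − h₂(ε) where h₂ is the binary entropy function.
h₂(0.437) = −0.437·log₂0.437 − 0.563·log₂0.563 = 0.9885.
C = 1 − 0.9885 = 0.0115 bits per channel use.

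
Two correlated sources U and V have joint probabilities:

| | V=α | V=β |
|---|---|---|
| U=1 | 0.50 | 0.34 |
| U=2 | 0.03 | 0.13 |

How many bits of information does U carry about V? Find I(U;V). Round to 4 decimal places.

Marginals: p(U) = (0.8400, 0.1600), p(V) = (0.5300, 0.4700).
I(U;V) = H(U) + H(V) − H(U,V).
H(U) = 0.6343, H(V) = 0.9974, H(U,V) = 1.5636.
I(U;V) = 0.6343 + 0.9974 − 1.5636 = 0.0681 bits.

0.0681 bits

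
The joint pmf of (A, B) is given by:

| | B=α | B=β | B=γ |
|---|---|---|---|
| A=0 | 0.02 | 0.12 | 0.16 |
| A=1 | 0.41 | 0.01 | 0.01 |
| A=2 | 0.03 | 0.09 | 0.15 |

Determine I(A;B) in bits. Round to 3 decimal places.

0.638 bits

Marginals: p(A) = (0.3000, 0.4300, 0.2700), p(B) = (0.4600, 0.2200, 0.3200).
I(A;B) = H(A) + H(B) − H(A,B).
H(A) = 1.5547, H(B) = 1.5219, H(A,B) = 2.4382.
I(A;B) = 1.5547 + 1.5219 − 2.4382 = 0.638 bits.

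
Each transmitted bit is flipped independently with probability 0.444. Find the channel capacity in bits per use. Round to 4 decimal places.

Binary symmetric channel: C = 1 − h₂(ε) where h₂ is the binary entropy function.
h₂(0.444) = −0.444·log₂0.444 − 0.556·log₂0.556 = 0.9909.
C = 1 − 0.9909 = 0.0091 bits per channel use.

0.0091 bits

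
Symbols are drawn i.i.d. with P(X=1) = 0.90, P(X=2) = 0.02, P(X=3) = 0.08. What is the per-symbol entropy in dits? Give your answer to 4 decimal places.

0.1629 dits

H(X) = −Σ p·log₁₀ p.
  −(0.90)·log₁₀(0.90) = 0.04118
  −(0.02)·log₁₀(0.02) = 0.03398
  −(0.08)·log₁₀(0.08) = 0.08775
Sum: 0.04118 + 0.03398 + 0.08775 = 0.1629 dits.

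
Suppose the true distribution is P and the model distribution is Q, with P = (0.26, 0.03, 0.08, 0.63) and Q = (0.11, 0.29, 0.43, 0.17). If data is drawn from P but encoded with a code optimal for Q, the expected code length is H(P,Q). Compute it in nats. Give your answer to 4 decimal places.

1.7949 nats

H(P,Q) = −Σ p·ln q.
  −0.26·ln(0.11) = 0.57389
  −0.03·ln(0.29) = 0.03714
  −0.08·ln(0.43) = 0.06752
  −0.63·ln(0.17) = 1.11633
H(P,Q) = 1.7949 nats.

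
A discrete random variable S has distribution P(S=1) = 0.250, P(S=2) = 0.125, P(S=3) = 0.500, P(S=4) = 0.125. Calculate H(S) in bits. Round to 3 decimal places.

H(S) = −Σ p·log₂ p.
  −(0.250)·log₂(0.250) = 0.5000
  −(0.125)·log₂(0.125) = 0.3750
  −(0.500)·log₂(0.500) = 0.5000
  −(0.125)·log₂(0.125) = 0.3750
Sum: 0.5000 + 0.3750 + 0.5000 + 0.3750 = 1.750 bits.

1.750 bits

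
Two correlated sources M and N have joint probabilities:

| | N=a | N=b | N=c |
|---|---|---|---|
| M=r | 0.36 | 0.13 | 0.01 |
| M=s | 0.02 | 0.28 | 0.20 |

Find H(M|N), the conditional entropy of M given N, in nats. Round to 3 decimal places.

Chain rule: H(M|N) = H(M,N) − H(N).
Marginals: p(M) = (0.5000, 0.5000), p(N) = (0.3800, 0.4100, 0.2100).
H(M,N) = 1.4356 nats; H(N) = 1.0610 nats.
H(M|N) = 1.4356 − 1.0610 = 0.375 nats.

0.375 nats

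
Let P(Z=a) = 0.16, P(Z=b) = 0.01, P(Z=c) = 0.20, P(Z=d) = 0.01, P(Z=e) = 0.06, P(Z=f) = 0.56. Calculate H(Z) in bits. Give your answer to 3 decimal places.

1.732 bits

H(Z) = −Σ p·log₂ p.
  −(0.16)·log₂(0.16) = 0.4230
  −(0.01)·log₂(0.01) = 0.0664
  −(0.20)·log₂(0.20) = 0.4644
  −(0.01)·log₂(0.01) = 0.0664
  −(0.06)·log₂(0.06) = 0.2435
  −(0.56)·log₂(0.56) = 0.4684
Sum: 0.4230 + 0.0664 + 0.4644 + 0.0664 + 0.2435 + 0.4684 = 1.732 bits.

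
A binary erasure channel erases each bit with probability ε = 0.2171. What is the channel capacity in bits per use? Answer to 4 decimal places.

0.7829 bits

Binary erasure channel: capacity C = 1 − ε.
C = 1 − 0.2171 = 0.7829 bits per channel use.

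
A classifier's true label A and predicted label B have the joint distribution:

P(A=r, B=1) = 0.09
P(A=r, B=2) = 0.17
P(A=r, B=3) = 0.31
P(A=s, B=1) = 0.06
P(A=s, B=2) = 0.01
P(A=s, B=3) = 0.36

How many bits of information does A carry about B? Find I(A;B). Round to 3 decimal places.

0.117 bits

Marginals: p(A) = (0.5700, 0.4300), p(B) = (0.1500, 0.1800, 0.6700).
I(A;B) = Σ p(x,y)·log₂[p(x,y)/(p(x)p(y))].
  (r,1): 0.09·log₂(1.0526) = 0.0067
  (r,2): 0.17·log₂(1.6569) = 0.1238
  (r,3): 0.31·log₂(0.8117) = -0.0933
  (s,1): 0.06·log₂(0.9302) = -0.0063
  (s,2): 0.01·log₂(0.1292) = -0.0295
  (s,3): 0.36·log₂(1.2496) = 0.1157
Sum = 0.117 bits.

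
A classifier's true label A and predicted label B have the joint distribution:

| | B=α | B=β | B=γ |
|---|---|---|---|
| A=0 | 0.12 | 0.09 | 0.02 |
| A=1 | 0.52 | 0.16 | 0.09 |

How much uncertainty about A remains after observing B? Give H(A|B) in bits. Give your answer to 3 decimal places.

0.756 bits

Marginals: p(A) = (0.2300, 0.7700), p(B) = (0.6400, 0.2500, 0.1100).
H(A|B) = Σ p(B) · H(A|B=·).
  B=α: p=0.6400, H(A|B=α) = 0.6962
  B=β: p=0.2500, H(A|B=β) = 0.9427
  B=γ: p=0.1100, H(A|B=γ) = 0.6840
Weighted sum = 0.756 bits.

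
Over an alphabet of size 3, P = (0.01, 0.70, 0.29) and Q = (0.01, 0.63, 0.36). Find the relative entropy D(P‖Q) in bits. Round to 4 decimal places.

D(P‖Q) = Σ p·log₂(p/q).
  0.01·log₂(0.01/0.01) = 0.00000
  0.70·log₂(0.70/0.63) = 0.10640
  0.29·log₂(0.29/0.36) = -0.09046
D(P‖Q) = 0.0159 bits.

0.0159 bits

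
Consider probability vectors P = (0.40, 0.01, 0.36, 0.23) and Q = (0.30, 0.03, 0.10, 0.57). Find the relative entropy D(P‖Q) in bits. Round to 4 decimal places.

D(P‖Q) = Σ p·log₂(p/q).
  0.40·log₂(0.40/0.30) = 0.16601
  0.01·log₂(0.01/0.03) = -0.01585
  0.36·log₂(0.36/0.10) = 0.66528
  0.23·log₂(0.23/0.57) = -0.30115
D(P‖Q) = 0.5143 bits.

0.5143 bits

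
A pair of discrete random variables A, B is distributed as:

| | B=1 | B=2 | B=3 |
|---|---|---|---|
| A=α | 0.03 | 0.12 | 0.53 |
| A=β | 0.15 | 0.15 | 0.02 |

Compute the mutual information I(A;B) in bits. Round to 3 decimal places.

Marginals: p(A) = (0.6800, 0.3200), p(B) = (0.1800, 0.2700, 0.5500).
I(A;B) = H(A) + H(B) − H(A,B).
H(A) = 0.9044, H(B) = 1.4297, H(A,B) = 1.9382.
I(A;B) = 0.9044 + 1.4297 − 1.9382 = 0.396 bits.

0.396 bits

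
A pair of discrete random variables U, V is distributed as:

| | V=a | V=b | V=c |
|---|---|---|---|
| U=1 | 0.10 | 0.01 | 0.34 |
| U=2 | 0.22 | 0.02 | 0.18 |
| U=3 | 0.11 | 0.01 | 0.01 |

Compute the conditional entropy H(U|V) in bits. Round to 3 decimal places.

1.255 bits

Marginals: p(U) = (0.4500, 0.4200, 0.1300), p(V) = (0.4300, 0.0400, 0.5300).
H(U|V) = Σ p(V) · H(U|V=·).
  V=a: p=0.4300, H(U|V=a) = 1.4872
  V=b: p=0.0400, H(U|V=b) = 1.5000
  V=c: p=0.5300, H(U|V=c) = 1.0481
Weighted sum = 1.255 bits.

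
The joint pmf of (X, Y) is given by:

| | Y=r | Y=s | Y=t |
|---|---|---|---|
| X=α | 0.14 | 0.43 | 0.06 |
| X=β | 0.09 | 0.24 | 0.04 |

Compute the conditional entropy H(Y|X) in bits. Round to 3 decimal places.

Marginals: p(X) = (0.6300, 0.3700), p(Y) = (0.2300, 0.6700, 0.1000).
H(Y|X) = Σ p(X) · H(Y|X=·).
  X=α: p=0.6300, H(Y|X=α) = 1.1814
  X=β: p=0.3700, H(Y|X=β) = 1.2481
Weighted sum = 1.206 bits.

1.206 bits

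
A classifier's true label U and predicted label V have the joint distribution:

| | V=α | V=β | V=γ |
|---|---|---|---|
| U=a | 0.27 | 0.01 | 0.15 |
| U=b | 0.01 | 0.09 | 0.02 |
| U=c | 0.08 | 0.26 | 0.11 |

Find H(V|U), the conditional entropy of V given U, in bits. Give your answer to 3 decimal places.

Marginals: p(U) = (0.4300, 0.1200, 0.4500), p(V) = (0.3600, 0.3600, 0.2800).
H(V|U) = Σ p(U) · H(V|U=·).
  U=a: p=0.4300, H(V|U=a) = 1.0778
  U=b: p=0.1200, H(V|U=b) = 1.0409
  U=c: p=0.4500, H(V|U=c) = 1.3971
Weighted sum = 1.217 bits.

1.217 bits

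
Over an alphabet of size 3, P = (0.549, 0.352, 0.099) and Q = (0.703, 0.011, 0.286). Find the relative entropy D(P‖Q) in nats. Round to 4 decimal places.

0.9792 nats

D(P‖Q) = Σ p·ln(p/q).
  0.549·ln(0.549/0.703) = -0.13574
  0.352·ln(0.352/0.011) = 1.21994
  0.099·ln(0.099/0.286) = -0.10503
D(P‖Q) = 0.9792 nats.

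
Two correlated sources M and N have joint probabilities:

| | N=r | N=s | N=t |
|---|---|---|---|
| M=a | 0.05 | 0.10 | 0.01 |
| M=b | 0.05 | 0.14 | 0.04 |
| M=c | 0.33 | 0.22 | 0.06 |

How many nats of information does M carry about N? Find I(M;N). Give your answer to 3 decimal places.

0.048 nats

Marginals: p(M) = (0.1600, 0.2300, 0.6100), p(N) = (0.4300, 0.4600, 0.1100).
I(M;N) = Σ p(x,y)·ln[p(x,y)/(p(x)p(y))].
  (a,r): 0.05·ln(0.7267) = -0.0160
  (a,s): 0.10·ln(1.3587) = 0.0307
  (a,t): 0.01·ln(0.5682) = -0.0057
  (b,r): 0.05·ln(0.5056) = -0.0341
  (b,s): 0.14·ln(1.3233) = 0.0392
  (b,t): 0.04·ln(1.5810) = 0.0183
  (c,r): 0.33·ln(1.2581) = 0.0758
  (c,s): 0.22·ln(0.7840) = -0.0535
  (c,t): 0.06·ln(0.8942) = -0.0067
Sum = 0.048 nats.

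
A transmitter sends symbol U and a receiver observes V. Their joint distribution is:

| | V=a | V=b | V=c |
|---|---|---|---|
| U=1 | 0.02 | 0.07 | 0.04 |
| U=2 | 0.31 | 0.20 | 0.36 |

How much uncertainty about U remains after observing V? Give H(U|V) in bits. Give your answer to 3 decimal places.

Chain rule: H(U|V) = H(U,V) − H(V).
Marginals: p(U) = (0.1300, 0.8700), p(V) = (0.3300, 0.2700, 0.4000).
H(U,V) = 2.0860 bits; H(V) = 1.5666 bits.
H(U|V) = 2.0860 − 1.5666 = 0.519 bits.

0.519 bits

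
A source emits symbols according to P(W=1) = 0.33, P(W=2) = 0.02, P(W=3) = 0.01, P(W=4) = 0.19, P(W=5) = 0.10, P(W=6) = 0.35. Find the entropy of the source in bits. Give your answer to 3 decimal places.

H(W) = −Σ p·log₂ p.
  −(0.33)·log₂(0.33) = 0.5278
  −(0.02)·log₂(0.02) = 0.1129
  −(0.01)·log₂(0.01) = 0.0664
  −(0.19)·log₂(0.19) = 0.4552
  −(0.10)·log₂(0.10) = 0.3322
  −(0.35)·log₂(0.35) = 0.5301
Sum: 0.5278 + 0.1129 + 0.0664 + 0.4552 + 0.3322 + 0.5301 = 2.025 bits.

2.025 bits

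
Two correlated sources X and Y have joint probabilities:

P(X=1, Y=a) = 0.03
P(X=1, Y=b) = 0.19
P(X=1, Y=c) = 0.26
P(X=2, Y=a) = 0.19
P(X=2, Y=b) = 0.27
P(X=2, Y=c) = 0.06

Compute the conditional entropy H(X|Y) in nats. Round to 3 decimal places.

0.554 nats

Marginals: p(X) = (0.4800, 0.5200), p(Y) = (0.2200, 0.4600, 0.3200).
H(X|Y) = Σ p(Y) · H(X|Y=·).
  Y=a: p=0.2200, H(X|Y=a) = 0.3983
  Y=b: p=0.4600, H(X|Y=b) = 0.6779
  Y=c: p=0.3200, H(X|Y=c) = 0.4826
Weighted sum = 0.554 nats.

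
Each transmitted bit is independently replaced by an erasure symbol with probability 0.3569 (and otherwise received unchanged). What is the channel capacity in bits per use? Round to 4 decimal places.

Binary erasure channel: capacity C = 1 − ε.
C = 1 − 0.3569 = 0.6431 bits per channel use.

0.6431 bits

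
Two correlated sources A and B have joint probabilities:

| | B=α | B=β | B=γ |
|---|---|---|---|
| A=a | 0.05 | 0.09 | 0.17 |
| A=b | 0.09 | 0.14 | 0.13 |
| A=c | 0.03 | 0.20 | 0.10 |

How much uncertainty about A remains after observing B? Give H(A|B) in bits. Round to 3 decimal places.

1.517 bits

Marginals: p(A) = (0.3100, 0.3600, 0.3300), p(B) = (0.1700, 0.4300, 0.4000).
H(A|B) = Σ p(B) · H(A|B=·).
  B=α: p=0.1700, H(A|B=α) = 1.4466
  B=β: p=0.4300, H(A|B=β) = 1.5130
  B=γ: p=0.4000, H(A|B=γ) = 1.5516
Weighted sum = 1.517 bits.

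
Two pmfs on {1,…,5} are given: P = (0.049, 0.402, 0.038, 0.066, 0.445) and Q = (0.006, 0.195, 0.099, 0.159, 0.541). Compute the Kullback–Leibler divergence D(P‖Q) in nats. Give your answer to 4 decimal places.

0.2124 nats

D(P‖Q) = Σ p·ln(p/q).
  0.049·ln(0.049/0.006) = 0.10290
  0.402·ln(0.402/0.195) = 0.29083
  0.038·ln(0.038/0.099) = -0.03639
  0.066·ln(0.066/0.159) = -0.05803
  0.445·ln(0.445/0.541) = -0.08693
D(P‖Q) = 0.2124 nats.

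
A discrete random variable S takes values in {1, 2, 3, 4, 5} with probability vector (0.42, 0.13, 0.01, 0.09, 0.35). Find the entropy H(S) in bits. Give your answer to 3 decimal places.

H(S) = −Σ p·log₂ p.
  −(0.42)·log₂(0.42) = 0.5256
  −(0.13)·log₂(0.13) = 0.3826
  −(0.01)·log₂(0.01) = 0.0664
  −(0.09)·log₂(0.09) = 0.3127
  −(0.35)·log₂(0.35) = 0.5301
Sum: 0.5256 + 0.3826 + 0.0664 + 0.3127 + 0.5301 = 1.817 bits.

1.817 bits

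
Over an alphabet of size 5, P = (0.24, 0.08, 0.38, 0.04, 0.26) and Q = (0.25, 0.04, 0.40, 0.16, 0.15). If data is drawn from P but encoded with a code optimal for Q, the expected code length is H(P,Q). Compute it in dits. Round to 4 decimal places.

H(P,Q) = −Σ p·log₁₀ q.
  −0.24·log₁₀(0.25) = 0.14449
  −0.08·log₁₀(0.04) = 0.11184
  −0.38·log₁₀(0.40) = 0.15122
  −0.04·log₁₀(0.16) = 0.03184
  −0.26·log₁₀(0.15) = 0.21422
H(P,Q) = 0.6536 dits.

0.6536 dits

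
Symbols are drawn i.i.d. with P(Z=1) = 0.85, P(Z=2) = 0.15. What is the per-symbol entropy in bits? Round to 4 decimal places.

H(Z) = −Σ p·log₂ p.
  −(0.85)·log₂(0.85) = 0.19930
  −(0.15)·log₂(0.15) = 0.41054
Sum: 0.19930 + 0.41054 = 0.6098 bits.

0.6098 bits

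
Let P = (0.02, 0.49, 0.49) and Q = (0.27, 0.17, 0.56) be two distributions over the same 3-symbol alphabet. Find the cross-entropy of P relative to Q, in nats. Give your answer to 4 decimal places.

1.1786 nats

H(P,Q) = −Σ p·ln q.
  −0.02·ln(0.27) = 0.02619
  −0.49·ln(0.17) = 0.86826
  −0.49·ln(0.56) = 0.28411
H(P,Q) = 1.1786 nats.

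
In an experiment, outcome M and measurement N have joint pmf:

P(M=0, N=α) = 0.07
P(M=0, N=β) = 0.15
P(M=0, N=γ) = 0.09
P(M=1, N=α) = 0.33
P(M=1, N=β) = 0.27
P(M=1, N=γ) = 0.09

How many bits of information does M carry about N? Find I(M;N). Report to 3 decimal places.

Marginals: p(M) = (0.3100, 0.6900), p(N) = (0.4000, 0.4200, 0.1800).
I(M;N) = Σ p(x,y)·log₂[p(x,y)/(p(x)p(y))].
  (0,α): 0.07·log₂(0.5645) = -0.0577
  (0,β): 0.15·log₂(1.1521) = 0.0306
  (0,γ): 0.09·log₂(1.6129) = 0.0621
  (1,α): 0.33·log₂(1.1957) = 0.0851
  (1,β): 0.27·log₂(0.9317) = -0.0276
  (1,γ): 0.09·log₂(0.7246) = -0.0418
Sum = 0.051 bits.

0.051 bits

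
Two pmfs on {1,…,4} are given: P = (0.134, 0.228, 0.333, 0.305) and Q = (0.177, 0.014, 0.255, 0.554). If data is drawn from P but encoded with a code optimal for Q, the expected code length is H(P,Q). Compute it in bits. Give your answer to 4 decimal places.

H(P,Q) = −Σ p·log₂ q.
  −0.134·log₂(0.177) = 0.33476
  −0.228·log₂(0.014) = 1.40412
  −0.333·log₂(0.255) = 0.65649
  −0.305·log₂(0.554) = 0.25987
H(P,Q) = 2.6552 bits.

2.6552 bits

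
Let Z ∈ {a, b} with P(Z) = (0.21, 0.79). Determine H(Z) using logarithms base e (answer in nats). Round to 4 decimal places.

H(Z) = −Σ p·ln p.
  −(0.21)·ln(0.21) = 0.32774
  −(0.79)·ln(0.79) = 0.18622
Sum: 0.32774 + 0.18622 = 0.5140 nats.

0.5140 nats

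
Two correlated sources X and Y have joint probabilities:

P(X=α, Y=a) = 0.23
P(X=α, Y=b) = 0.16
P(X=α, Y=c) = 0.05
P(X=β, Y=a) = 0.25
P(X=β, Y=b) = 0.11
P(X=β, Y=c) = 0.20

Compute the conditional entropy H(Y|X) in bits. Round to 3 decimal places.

1.452 bits

Chain rule: H(Y|X) = H(X,Y) − H(X).
Marginals: p(X) = (0.4400, 0.5600), p(Y) = (0.4800, 0.2700, 0.2500).
H(X,Y) = 2.4415 bits; H(X) = 0.9896 bits.
H(Y|X) = 2.4415 − 0.9896 = 1.452 bits.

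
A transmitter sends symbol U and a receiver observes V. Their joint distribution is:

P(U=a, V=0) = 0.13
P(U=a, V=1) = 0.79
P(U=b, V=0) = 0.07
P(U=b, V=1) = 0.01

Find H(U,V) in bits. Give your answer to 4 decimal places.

H(U,V) = −Σ p(x,y)·log₂ p(x,y) over all 4 cells.
  cell (a,0): −0.13·log₂0.13 = 0.38264
  cell (a,1): −0.79·log₂0.79 = 0.26866
  cell (b,0): −0.07·log₂0.07 = 0.26856
  cell (b,1): −0.01·log₂0.01 = 0.06644
Sum = 0.9863 bits.

0.9863 bits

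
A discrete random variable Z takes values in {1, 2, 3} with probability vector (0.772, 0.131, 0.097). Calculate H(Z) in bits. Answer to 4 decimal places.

0.9988 bits

H(Z) = −Σ p·log₂ p.
  −(0.772)·log₂(0.772) = 0.28821
  −(0.131)·log₂(0.131) = 0.38414
  −(0.097)·log₂(0.097) = 0.32649
Sum: 0.28821 + 0.38414 + 0.32649 = 0.9988 bits.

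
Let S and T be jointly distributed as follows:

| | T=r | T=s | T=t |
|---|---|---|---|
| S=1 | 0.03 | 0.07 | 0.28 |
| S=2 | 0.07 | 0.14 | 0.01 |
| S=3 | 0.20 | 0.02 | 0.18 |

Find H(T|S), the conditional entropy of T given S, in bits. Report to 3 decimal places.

1.149 bits

Marginals: p(S) = (0.3800, 0.2200, 0.4000), p(T) = (0.3000, 0.2300, 0.4700).
H(T|S) = Σ p(S) · H(T|S=·).
  S=1: p=0.3800, H(T|S=1) = 1.0634
  S=2: p=0.2200, H(T|S=2) = 1.1433
  S=3: p=0.4000, H(T|S=3) = 1.2345
Weighted sum = 1.149 bits.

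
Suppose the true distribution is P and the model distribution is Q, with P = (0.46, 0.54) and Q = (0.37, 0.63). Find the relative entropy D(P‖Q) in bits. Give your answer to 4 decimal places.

D(P‖Q) = Σ p·log₂(p/q).
  0.46·log₂(0.46/0.37) = 0.14449
  0.54·log₂(0.54/0.63) = -0.12009
D(P‖Q) = 0.0244 bits.

0.0244 bits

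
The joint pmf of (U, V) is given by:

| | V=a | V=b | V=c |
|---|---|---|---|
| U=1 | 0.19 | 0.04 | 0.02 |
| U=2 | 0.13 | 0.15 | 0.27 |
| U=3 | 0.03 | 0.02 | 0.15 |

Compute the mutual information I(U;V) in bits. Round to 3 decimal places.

0.231 bits

Marginals: p(U) = (0.2500, 0.5500, 0.2000), p(V) = (0.3500, 0.2100, 0.4400).
I(U;V) = H(U) + H(V) − H(U,V).
H(U) = 1.4388, H(V) = 1.5241, H(U,V) = 2.7323.
I(U;V) = 1.4388 + 1.5241 − 2.7323 = 0.231 bits.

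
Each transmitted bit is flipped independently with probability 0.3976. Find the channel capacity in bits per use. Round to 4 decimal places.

0.0305 bits

Binary symmetric channel: C = 1 − h₂(ε) where h₂ is the binary entropy function.
h₂(0.3976) = −0.3976·log₂0.3976 − 0.6024·log₂0.6024 = 0.9695.
C = 1 − 0.9695 = 0.0305 bits per channel use.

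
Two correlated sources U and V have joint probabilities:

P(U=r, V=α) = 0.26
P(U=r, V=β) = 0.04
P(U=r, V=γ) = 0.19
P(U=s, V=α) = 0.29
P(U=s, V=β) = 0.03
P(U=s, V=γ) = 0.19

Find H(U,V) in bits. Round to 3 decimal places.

2.271 bits

H(U,V) = −Σ p(x,y)·log₂ p(x,y) over all 6 cells.
  cell (r,α): −0.26·log₂0.26 = 0.5053
  cell (r,β): −0.04·log₂0.04 = 0.1858
  cell (r,γ): −0.19·log₂0.19 = 0.4552
  cell (s,α): −0.29·log₂0.29 = 0.5179
  cell (s,β): −0.03·log₂0.03 = 0.1518
  cell (s,γ): −0.19·log₂0.19 = 0.4552
Sum = 2.271 bits.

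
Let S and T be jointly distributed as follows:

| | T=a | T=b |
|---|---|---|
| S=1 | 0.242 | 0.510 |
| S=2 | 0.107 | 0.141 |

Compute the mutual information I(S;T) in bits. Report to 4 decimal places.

0.0070 bits

Marginals: p(S) = (0.7520, 0.2480), p(T) = (0.3490, 0.6510).
I(S;T) = Σ p(x,y)·log₂[p(x,y)/(p(x)p(y))].
  (1,a): 0.242·log₂(0.9221) = -0.02832
  (1,b): 0.510·log₂(1.0418) = 0.03011
  (2,a): 0.107·log₂(1.2363) = 0.03274
  (2,b): 0.141·log₂(0.8733) = -0.02755
Sum = 0.0070 bits.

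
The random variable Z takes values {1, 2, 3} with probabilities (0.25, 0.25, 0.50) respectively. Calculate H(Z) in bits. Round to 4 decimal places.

H(Z) = −Σ p·log₂ p.
  −(0.25)·log₂(0.25) = 0.50000
  −(0.25)·log₂(0.25) = 0.50000
  −(0.50)·log₂(0.50) = 0.50000
Sum: 0.50000 + 0.50000 + 0.50000 = 1.5000 bits.

1.5000 bits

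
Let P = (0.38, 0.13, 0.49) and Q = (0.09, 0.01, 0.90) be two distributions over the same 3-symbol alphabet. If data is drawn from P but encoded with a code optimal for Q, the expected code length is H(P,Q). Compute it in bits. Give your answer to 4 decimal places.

H(P,Q) = −Σ p·log₂ q.
  −0.38·log₂(0.09) = 1.32009
  −0.13·log₂(0.01) = 0.86370
  −0.49·log₂(0.90) = 0.07448
H(P,Q) = 2.2583 bits.

2.2583 bits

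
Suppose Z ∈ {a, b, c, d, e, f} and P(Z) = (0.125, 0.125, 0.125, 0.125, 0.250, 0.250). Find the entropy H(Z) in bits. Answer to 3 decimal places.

H(Z) = −Σ p·log₂ p.
  −(0.125)·log₂(0.125) = 0.3750
  −(0.125)·log₂(0.125) = 0.3750
  −(0.125)·log₂(0.125) = 0.3750
  −(0.125)·log₂(0.125) = 0.3750
  −(0.250)·log₂(0.250) = 0.5000
  −(0.250)·log₂(0.250) = 0.5000
Sum: 0.3750 + 0.3750 + 0.3750 + 0.3750 + 0.5000 + 0.5000 = 2.500 bits.

2.500 bits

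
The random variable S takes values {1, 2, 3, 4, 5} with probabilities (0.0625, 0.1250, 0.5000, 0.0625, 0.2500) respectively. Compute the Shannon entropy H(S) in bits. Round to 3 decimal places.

H(S) = −Σ p·log₂ p.
  −(0.0625)·log₂(0.0625) = 0.2500
  −(0.1250)·log₂(0.1250) = 0.3750
  −(0.5000)·log₂(0.5000) = 0.5000
  −(0.0625)·log₂(0.0625) = 0.2500
  −(0.2500)·log₂(0.2500) = 0.5000
Sum: 0.2500 + 0.3750 + 0.5000 + 0.2500 + 0.5000 = 1.875 bits.

1.875 bits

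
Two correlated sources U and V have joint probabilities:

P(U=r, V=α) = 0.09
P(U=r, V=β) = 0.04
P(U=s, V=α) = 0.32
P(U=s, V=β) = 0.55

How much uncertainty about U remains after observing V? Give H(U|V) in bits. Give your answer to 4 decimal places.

0.5223 bits

Chain rule: H(U|V) = H(U,V) − H(V).
Marginals: p(U) = (0.1300, 0.8700), p(V) = (0.4100, 0.5900).
H(U,V) = 1.4988 bits; H(V) = 0.9765 bits.
H(U|V) = 1.4988 − 0.9765 = 0.5223 bits.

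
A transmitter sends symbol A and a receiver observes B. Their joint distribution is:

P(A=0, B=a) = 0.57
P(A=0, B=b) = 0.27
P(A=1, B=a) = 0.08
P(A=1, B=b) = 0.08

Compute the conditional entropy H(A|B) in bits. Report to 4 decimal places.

0.6212 bits

Marginals: p(A) = (0.8400, 0.1600), p(B) = (0.6500, 0.3500).
H(A|B) = Σ p(B) · H(A|B=·).
  B=a: p=0.6500, H(A|B=a) = 0.5381
  B=b: p=0.3500, H(A|B=b) = 0.7755
Weighted sum = 0.6212 bits.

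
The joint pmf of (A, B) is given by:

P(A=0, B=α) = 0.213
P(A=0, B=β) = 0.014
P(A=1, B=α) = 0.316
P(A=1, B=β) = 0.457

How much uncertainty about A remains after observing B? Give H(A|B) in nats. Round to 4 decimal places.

0.4196 nats

Marginals: p(A) = (0.2270, 0.7730), p(B) = (0.5290, 0.4710).
H(A|B) = Σ p(B) · H(A|B=·).
  B=α: p=0.5290, H(A|B=α) = 0.6741
  B=β: p=0.4710, H(A|B=β) = 0.1338
Weighted sum = 0.4196 nats.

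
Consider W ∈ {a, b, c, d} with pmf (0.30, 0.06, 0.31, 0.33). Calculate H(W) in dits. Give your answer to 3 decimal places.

H(W) = −Σ p·log₁₀ p.
  −(0.30)·log₁₀(0.30) = 0.1569
  −(0.06)·log₁₀(0.06) = 0.0733
  −(0.31)·log₁₀(0.31) = 0.1577
  −(0.33)·log₁₀(0.33) = 0.1589
Sum: 0.1569 + 0.0733 + 0.1577 + 0.1589 = 0.547 dits.

0.547 dits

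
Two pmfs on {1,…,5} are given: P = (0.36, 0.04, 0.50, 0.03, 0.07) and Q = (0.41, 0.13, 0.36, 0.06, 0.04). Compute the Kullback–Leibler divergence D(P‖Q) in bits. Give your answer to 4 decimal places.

D(P‖Q) = Σ p·log₂(p/q).
  0.36·log₂(0.36/0.41) = -0.06755
  0.04·log₂(0.04/0.13) = -0.06802
  0.50·log₂(0.50/0.36) = 0.23697
  0.03·log₂(0.03/0.06) = -0.03000
  0.07·log₂(0.07/0.04) = 0.05651
D(P‖Q) = 0.1279 bits.

0.1279 bits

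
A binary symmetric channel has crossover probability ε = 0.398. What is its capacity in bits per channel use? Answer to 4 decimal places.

Binary symmetric channel: C = 1 − h₂(ε) where h₂ is the binary entropy function.
h₂(0.398) = −0.398·log₂0.398 − 0.602·log₂0.602 = 0.9698.
C = 1 − 0.9698 = 0.0302 bits per channel use.

0.0302 bits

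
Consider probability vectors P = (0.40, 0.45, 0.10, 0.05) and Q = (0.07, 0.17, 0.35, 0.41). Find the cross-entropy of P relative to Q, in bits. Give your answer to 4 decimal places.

2.9008 bits

H(P,Q) = −Σ p·log₂ q.
  −0.40·log₂(0.07) = 1.53460
  −0.45·log₂(0.17) = 1.15038
  −0.10·log₂(0.35) = 0.15146
  −0.05·log₂(0.41) = 0.06432
H(P,Q) = 2.9008 bits.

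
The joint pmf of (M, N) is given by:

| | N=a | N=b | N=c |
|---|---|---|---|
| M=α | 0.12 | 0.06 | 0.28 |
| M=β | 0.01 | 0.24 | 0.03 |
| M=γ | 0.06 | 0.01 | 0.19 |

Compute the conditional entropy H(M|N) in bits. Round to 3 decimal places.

Chain rule: H(M|N) = H(M,N) − H(N).
Marginals: p(M) = (0.4600, 0.2800, 0.2600), p(N) = (0.1900, 0.3100, 0.5000).
H(M,N) = 2.6024 bits; H(N) = 1.4790 bits.
H(M|N) = 2.6024 − 1.4790 = 1.123 bits.

1.123 bits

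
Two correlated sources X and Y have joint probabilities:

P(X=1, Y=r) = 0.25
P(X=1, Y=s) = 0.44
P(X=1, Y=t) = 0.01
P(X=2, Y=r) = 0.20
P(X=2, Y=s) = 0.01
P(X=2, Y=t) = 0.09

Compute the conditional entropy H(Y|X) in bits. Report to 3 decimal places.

1.050 bits

Marginals: p(X) = (0.7000, 0.3000), p(Y) = (0.4500, 0.4500, 0.1000).
H(Y|X) = Σ p(X) · H(Y|X=·).
  X=1: p=0.7000, H(Y|X=1) = 1.0391
  X=2: p=0.3000, H(Y|X=2) = 1.0746
Weighted sum = 1.050 bits.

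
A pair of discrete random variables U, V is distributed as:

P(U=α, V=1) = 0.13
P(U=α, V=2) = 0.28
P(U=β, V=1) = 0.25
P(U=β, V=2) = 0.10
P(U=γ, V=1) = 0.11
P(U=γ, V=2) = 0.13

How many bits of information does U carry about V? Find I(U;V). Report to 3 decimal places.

Marginals: p(U) = (0.4100, 0.3500, 0.2400), p(V) = (0.4900, 0.5100).
I(U;V) = H(U) + H(V) − H(U,V).
H(U) = 1.5516, H(V) = 0.9997, H(U,V) = 2.4620.
I(U;V) = 1.5516 + 0.9997 − 2.4620 = 0.089 bits.

0.089 bits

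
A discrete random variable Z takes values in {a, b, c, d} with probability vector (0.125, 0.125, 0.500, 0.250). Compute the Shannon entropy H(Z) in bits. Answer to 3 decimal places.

1.750 bits

H(Z) = −Σ p·log₂ p.
  −(0.125)·log₂(0.125) = 0.3750
  −(0.125)·log₂(0.125) = 0.3750
  −(0.500)·log₂(0.500) = 0.5000
  −(0.250)·log₂(0.250) = 0.5000
Sum: 0.3750 + 0.3750 + 0.5000 + 0.5000 = 1.750 bits.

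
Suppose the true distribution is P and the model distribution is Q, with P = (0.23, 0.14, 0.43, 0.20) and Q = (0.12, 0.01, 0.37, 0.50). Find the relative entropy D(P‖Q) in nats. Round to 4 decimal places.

D(P‖Q) = Σ p·ln(p/q).
  0.23·ln(0.23/0.12) = 0.14964
  0.14·ln(0.14/0.01) = 0.36947
  0.43·ln(0.43/0.37) = 0.06462
  0.20·ln(0.20/0.50) = -0.18326
D(P‖Q) = 0.4005 nats.

0.4005 nats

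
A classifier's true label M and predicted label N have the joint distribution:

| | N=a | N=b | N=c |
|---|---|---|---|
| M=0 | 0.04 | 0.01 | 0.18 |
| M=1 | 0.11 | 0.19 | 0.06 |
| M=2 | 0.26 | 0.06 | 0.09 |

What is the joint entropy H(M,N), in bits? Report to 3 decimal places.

H(M,N) = −Σ p(x,y)·log₂ p(x,y) over all 9 cells.
  cell (0,a): −0.04·log₂0.04 = 0.1858
  cell (0,b): −0.01·log₂0.01 = 0.0664
  cell (0,c): −0.18·log₂0.18 = 0.4453
  cell (1,a): −0.11·log₂0.11 = 0.3503
  cell (1,b): −0.19·log₂0.19 = 0.4552
  cell (1,c): −0.06·log₂0.06 = 0.2435
  cell (2,a): −0.26·log₂0.26 = 0.5053
  cell (2,b): −0.06·log₂0.06 = 0.2435
  cell (2,c): −0.09·log₂0.09 = 0.3127
Sum = 2.808 bits.

2.808 bits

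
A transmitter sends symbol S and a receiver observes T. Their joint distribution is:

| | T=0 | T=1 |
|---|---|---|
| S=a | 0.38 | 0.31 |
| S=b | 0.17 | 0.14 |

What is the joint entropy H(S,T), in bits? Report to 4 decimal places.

H(S,T) = −Σ p(x,y)·log₂ p(x,y) over all 4 cells.
  cell (a,0): −0.38·log₂0.38 = 0.53045
  cell (a,1): −0.31·log₂0.31 = 0.52379
  cell (b,0): −0.17·log₂0.17 = 0.43459
  cell (b,1): −0.14·log₂0.14 = 0.39711
Sum = 1.8859 bits.

1.8859 bits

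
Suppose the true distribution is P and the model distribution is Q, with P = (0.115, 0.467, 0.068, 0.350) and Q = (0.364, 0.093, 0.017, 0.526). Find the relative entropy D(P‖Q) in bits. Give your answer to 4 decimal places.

D(P‖Q) = Σ p·log₂(p/q).
  0.115·log₂(0.115/0.364) = -0.19117
  0.467·log₂(0.467/0.093) = 1.08723
  0.068·log₂(0.068/0.017) = 0.13600
  0.350·log₂(0.350/0.526) = -0.20570
D(P‖Q) = 0.8264 bits.

0.8264 bits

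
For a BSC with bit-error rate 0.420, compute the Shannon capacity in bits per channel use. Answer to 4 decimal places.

0.0185 bits

Binary symmetric channel: C = 1 − h₂(ε) where h₂ is the binary entropy function.
h₂(0.420) = −0.420·log₂0.420 − 0.580·log₂0.580 = 0.9815.
C = 1 − 0.9815 = 0.0185 bits per channel use.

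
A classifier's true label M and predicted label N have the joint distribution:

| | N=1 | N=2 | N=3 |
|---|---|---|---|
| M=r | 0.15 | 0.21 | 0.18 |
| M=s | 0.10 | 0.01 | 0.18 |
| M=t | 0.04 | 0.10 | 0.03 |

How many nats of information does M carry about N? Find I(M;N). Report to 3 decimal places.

Marginals: p(M) = (0.5400, 0.2900, 0.1700), p(N) = (0.2900, 0.3200, 0.3900).
I(M;N) = H(M) + H(N) − H(M,N).
H(M) = 0.9930, H(N) = 1.0908, H(M,N) = 1.9702.
I(M;N) = 0.9930 + 1.0908 − 1.9702 = 0.114 nats.

0.114 nats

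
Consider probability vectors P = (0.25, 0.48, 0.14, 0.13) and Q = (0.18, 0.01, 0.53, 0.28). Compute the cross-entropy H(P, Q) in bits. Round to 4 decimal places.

H(P,Q) = −Σ p·log₂ q.
  −0.25·log₂(0.18) = 0.61848
  −0.48·log₂(0.01) = 3.18905
  −0.14·log₂(0.53) = 0.12823
  −0.13·log₂(0.28) = 0.23875
H(P,Q) = 4.1745 bits.

4.1745 bits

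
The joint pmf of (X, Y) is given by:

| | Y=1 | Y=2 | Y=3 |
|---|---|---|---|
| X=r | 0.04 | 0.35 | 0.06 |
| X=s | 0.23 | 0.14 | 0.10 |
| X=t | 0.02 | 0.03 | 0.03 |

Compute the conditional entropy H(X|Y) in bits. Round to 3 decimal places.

1.129 bits

Marginals: p(X) = (0.4500, 0.4700, 0.0800), p(Y) = (0.2900, 0.5200, 0.1900).
H(X|Y) = Σ p(Y) · H(X|Y=·).
  Y=1: p=0.2900, H(X|Y=1) = 0.9255
  Y=2: p=0.5200, H(X|Y=2) = 1.1315
  Y=3: p=0.1900, H(X|Y=3) = 1.4330
Weighted sum = 1.129 bits.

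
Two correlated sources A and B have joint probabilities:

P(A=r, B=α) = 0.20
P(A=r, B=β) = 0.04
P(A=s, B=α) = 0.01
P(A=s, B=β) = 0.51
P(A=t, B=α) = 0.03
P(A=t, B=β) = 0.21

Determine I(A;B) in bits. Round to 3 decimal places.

Marginals: p(A) = (0.2400, 0.5200, 0.2400), p(B) = (0.2400, 0.7600).
I(A;B) = H(A) + H(B) − H(A,B).
H(A) = 1.4788, H(B) = 0.7950, H(A,B) = 1.8366.
I(A;B) = 1.4788 + 0.7950 − 1.8366 = 0.437 bits.

0.437 bits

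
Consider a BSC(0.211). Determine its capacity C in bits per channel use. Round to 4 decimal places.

0.2566 bits

Binary symmetric channel: C = 1 − h₂(ε) where h₂ is the binary entropy function.
h₂(0.211) = −0.211·log₂0.211 − 0.789·log₂0.789 = 0.7434.
C = 1 − 0.7434 = 0.2566 bits per channel use.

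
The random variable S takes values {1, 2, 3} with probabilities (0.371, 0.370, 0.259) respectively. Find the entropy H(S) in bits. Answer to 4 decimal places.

H(S) = −Σ p·log₂ p.
  −(0.371)·log₂(0.371) = 0.53072
  −(0.370)·log₂(0.370) = 0.53073
  −(0.259)·log₂(0.259) = 0.50478
Sum: 0.53072 + 0.53073 + 0.50478 = 1.5662 bits.

1.5662 bits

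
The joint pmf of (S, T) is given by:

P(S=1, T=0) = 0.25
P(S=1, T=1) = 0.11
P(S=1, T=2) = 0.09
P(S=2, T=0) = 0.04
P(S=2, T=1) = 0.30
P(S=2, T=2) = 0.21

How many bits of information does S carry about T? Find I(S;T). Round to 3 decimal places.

Marginals: p(S) = (0.4500, 0.5500), p(T) = (0.2900, 0.4100, 0.3000).
I(S;T) = Σ p(x,y)·log₂[p(x,y)/(p(x)p(y))].
  (1,0): 0.25·log₂(1.9157) = 0.2345
  (1,1): 0.11·log₂(0.5962) = -0.0821
  (1,2): 0.09·log₂(0.6667) = -0.0526
  (2,0): 0.04·log₂(0.2508) = -0.0798
  (2,1): 0.30·log₂(1.3304) = 0.1236
  (2,2): 0.21·log₂(1.2727) = 0.0731
Sum = 0.217 bits.

0.217 bits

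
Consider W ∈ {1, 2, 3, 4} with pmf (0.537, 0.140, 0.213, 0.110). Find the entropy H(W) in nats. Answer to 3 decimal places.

H(W) = −Σ p·ln p.
  −(0.537)·ln(0.537) = 0.3339
  −(0.140)·ln(0.140) = 0.2753
  −(0.213)·ln(0.213) = 0.3294
  −(0.110)·ln(0.110) = 0.2428
Sum: 0.3339 + 0.2753 + 0.3294 + 0.2428 = 1.181 nats.

1.181 nats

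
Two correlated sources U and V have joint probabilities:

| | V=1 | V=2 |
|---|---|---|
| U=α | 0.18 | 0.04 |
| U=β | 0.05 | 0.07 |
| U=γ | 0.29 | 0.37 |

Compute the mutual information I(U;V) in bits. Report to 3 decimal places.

Marginals: p(U) = (0.2200, 0.1200, 0.6600), p(V) = (0.5200, 0.4800).
I(U;V) = Σ p(x,y)·log₂[p(x,y)/(p(x)p(y))].
  (α,1): 0.18·log₂(1.5734) = 0.1177
  (α,2): 0.04·log₂(0.3788) = -0.0560
  (β,1): 0.05·log₂(0.8013) = -0.0160
  (β,2): 0.07·log₂(1.2153) = 0.0197
  (γ,1): 0.29·log₂(0.8450) = -0.0705
  (γ,2): 0.37·log₂(1.1679) = 0.0829
Sum = 0.078 bits.

0.078 bits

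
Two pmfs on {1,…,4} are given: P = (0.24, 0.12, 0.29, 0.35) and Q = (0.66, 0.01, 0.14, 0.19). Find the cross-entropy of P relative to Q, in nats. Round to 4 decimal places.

H(P,Q) = −Σ p·ln q.
  −0.24·ln(0.66) = 0.09972
  −0.12·ln(0.01) = 0.55262
  −0.29·ln(0.14) = 0.57017
  −0.35·ln(0.19) = 0.58126
H(P,Q) = 1.8038 nats.

1.8038 nats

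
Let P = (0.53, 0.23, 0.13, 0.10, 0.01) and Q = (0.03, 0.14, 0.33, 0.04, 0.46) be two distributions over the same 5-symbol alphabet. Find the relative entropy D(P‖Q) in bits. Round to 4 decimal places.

D(P‖Q) = Σ p·log₂(p/q).
  0.53·log₂(0.53/0.03) = 2.19577
  0.23·log₂(0.23/0.14) = 0.16473
  0.13·log₂(0.13/0.33) = -0.17471
  0.10·log₂(0.10/0.04) = 0.13219
  0.01·log₂(0.01/0.46) = -0.05524
D(P‖Q) = 2.2627 bits.

2.2627 bits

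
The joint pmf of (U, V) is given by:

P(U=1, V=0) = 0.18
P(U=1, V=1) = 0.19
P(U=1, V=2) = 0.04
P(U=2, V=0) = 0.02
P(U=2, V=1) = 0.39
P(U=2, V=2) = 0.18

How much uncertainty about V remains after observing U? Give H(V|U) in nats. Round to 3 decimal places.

Marginals: p(U) = (0.4100, 0.5900), p(V) = (0.2000, 0.5800, 0.2200).
H(V|U) = Σ p(U) · H(V|U=·).
  U=1: p=0.4100, H(V|U=1) = 0.9449
  U=2: p=0.5900, H(V|U=2) = 0.7506
Weighted sum = 0.830 nats.

0.830 nats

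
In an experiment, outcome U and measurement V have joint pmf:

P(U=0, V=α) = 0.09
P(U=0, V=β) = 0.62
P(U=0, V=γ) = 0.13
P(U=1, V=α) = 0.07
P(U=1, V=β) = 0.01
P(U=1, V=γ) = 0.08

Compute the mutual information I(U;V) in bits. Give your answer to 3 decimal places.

Marginals: p(U) = (0.8400, 0.1600), p(V) = (0.1600, 0.6300, 0.2100).
I(U;V) = H(U) + H(V) − H(U,V).
H(U) = 0.6343, H(V) = 1.3158, H(U,V) = 1.7494.
I(U;V) = 0.6343 + 1.3158 − 1.7494 = 0.201 bits.

0.201 bits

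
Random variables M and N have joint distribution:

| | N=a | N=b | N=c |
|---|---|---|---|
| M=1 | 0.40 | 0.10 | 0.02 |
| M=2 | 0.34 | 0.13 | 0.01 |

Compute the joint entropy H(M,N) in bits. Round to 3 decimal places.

1.952 bits

H(M,N) = −Σ p(x,y)·log₂ p(x,y) over all 6 cells.
  cell (1,a): −0.40·log₂0.40 = 0.5288
  cell (1,b): −0.10·log₂0.10 = 0.3322
  cell (1,c): −0.02·log₂0.02 = 0.1129
  cell (2,a): −0.34·log₂0.34 = 0.5292
  cell (2,b): −0.13·log₂0.13 = 0.3826
  cell (2,c): −0.01·log₂0.01 = 0.0664
Sum = 1.952 bits.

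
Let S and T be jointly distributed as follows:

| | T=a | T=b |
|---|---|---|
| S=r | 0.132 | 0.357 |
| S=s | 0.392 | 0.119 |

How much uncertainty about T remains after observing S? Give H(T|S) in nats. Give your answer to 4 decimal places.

Chain rule: H(T|S) = H(S,T) − H(S).
Marginals: p(S) = (0.4890, 0.5110), p(T) = (0.5240, 0.4760).
H(S,T) = 1.2554 nats; H(S) = 0.6929 nats.
H(T|S) = 1.2554 − 0.6929 = 0.5625 nats.

0.5625 nats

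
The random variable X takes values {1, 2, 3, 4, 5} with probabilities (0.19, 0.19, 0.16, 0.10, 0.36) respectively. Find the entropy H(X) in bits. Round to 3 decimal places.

2.196 bits

H(X) = −Σ p·log₂ p.
  −(0.19)·log₂(0.19) = 0.4552
  −(0.19)·log₂(0.19) = 0.4552
  −(0.16)·log₂(0.16) = 0.4230
  −(0.10)·log₂(0.10) = 0.3322
  −(0.36)·log₂(0.36) = 0.5306
Sum: 0.4552 + 0.4552 + 0.4230 + 0.3322 + 0.5306 = 2.196 bits.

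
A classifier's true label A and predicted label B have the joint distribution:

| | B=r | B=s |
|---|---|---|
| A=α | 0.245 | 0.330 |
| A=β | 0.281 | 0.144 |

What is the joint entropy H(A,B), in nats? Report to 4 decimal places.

1.3462 nats

H(A,B) = −Σ p(x,y)·ln p(x,y) over all 4 cells.
  cell (α,r): −0.245·ln0.245 = 0.34459
  cell (α,s): −0.330·ln0.330 = 0.36586
  cell (β,r): −0.281·ln0.281 = 0.35670
  cell (β,s): −0.144·ln0.144 = 0.27906
Sum = 1.3462 nats.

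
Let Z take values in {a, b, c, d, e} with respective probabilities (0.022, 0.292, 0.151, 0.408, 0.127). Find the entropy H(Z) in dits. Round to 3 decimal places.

H(Z) = −Σ p·log₁₀ p.
  −(0.022)·log₁₀(0.022) = 0.0365
  −(0.292)·log₁₀(0.292) = 0.1561
  −(0.151)·log₁₀(0.151) = 0.1240
  −(0.408)·log₁₀(0.408) = 0.1589
  −(0.127)·log₁₀(0.127) = 0.1138
Sum: 0.0365 + 0.1561 + 0.1240 + 0.1589 + 0.1138 = 0.589 dits.

0.589 dits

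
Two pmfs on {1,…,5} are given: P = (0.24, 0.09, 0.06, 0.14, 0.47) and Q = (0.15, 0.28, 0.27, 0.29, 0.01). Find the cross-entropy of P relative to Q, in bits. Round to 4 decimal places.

4.3081 bits

H(P,Q) = −Σ p·log₂ q.
  −0.24·log₂(0.15) = 0.65687
  −0.09·log₂(0.28) = 0.16529
  −0.06·log₂(0.27) = 0.11334
  −0.14·log₂(0.29) = 0.25002
  −0.47·log₂(0.01) = 3.12261
H(P,Q) = 4.3081 bits.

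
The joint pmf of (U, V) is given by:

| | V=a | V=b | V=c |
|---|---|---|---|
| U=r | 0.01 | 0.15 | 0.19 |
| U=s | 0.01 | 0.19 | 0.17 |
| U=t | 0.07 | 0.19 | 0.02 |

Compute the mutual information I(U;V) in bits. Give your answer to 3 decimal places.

Marginals: p(U) = (0.3500, 0.3700, 0.2800), p(V) = (0.0900, 0.5300, 0.3800).
I(U;V) = Σ p(x,y)·log₂[p(x,y)/(p(x)p(y))].
  (r,a): 0.01·log₂(0.3175) = -0.0166
  (r,b): 0.15·log₂(0.8086) = -0.0460
  (r,c): 0.19·log₂(1.4286) = 0.0978
  (s,a): 0.01·log₂(0.3003) = -0.0174
  (s,b): 0.19·log₂(0.9689) = -0.0087
  (s,c): 0.17·log₂(1.2091) = 0.0466
  (t,a): 0.07·log₂(2.7778) = 0.1032
  (t,b): 0.19·log₂(1.2803) = 0.0677
  (t,c): 0.02·log₂(0.1880) = -0.0482
Sum = 0.178 bits.

0.178 bits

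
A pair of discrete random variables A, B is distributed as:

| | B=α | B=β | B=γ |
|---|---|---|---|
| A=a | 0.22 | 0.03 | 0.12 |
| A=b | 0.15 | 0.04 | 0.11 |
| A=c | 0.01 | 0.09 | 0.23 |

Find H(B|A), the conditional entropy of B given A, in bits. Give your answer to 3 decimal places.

Marginals: p(A) = (0.3700, 0.3000, 0.3300), p(B) = (0.3800, 0.1600, 0.4600).
H(B|A) = Σ p(A) · H(B|A=·).
  A=a: p=0.3700, H(B|A=a) = 1.2667
  A=b: p=0.3000, H(B|A=b) = 1.4183
  A=c: p=0.3300, H(B|A=c) = 1.0271
Weighted sum = 1.233 bits.

1.233 bits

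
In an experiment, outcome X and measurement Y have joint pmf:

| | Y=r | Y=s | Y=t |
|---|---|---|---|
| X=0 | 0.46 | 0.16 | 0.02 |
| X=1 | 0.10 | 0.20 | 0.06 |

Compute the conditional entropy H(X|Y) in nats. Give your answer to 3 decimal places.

0.555 nats

Chain rule: H(X|Y) = H(X,Y) − H(Y).
Marginals: p(X) = (0.6400, 0.3600), p(Y) = (0.5600, 0.3600, 0.0800).
H(X,Y) = 1.4496 nats; H(Y) = 0.8946 nats.
H(X|Y) = 1.4496 − 0.8946 = 0.555 nats.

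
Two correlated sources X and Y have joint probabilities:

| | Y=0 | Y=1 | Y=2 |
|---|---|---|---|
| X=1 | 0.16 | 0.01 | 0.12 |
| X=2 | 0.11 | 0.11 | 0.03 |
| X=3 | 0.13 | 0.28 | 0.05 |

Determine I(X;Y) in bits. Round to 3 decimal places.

Marginals: p(X) = (0.2900, 0.2500, 0.4600), p(Y) = (0.4000, 0.4000, 0.2000).
I(X;Y) = Σ p(x,y)·log₂[p(x,y)/(p(x)p(y))].
  (1,0): 0.16·log₂(1.3793) = 0.0742
  (1,1): 0.01·log₂(0.0862) = -0.0354
  (1,2): 0.12·log₂(2.0690) = 0.1259
  (2,0): 0.11·log₂(1.1000) = 0.0151
  (2,1): 0.11·log₂(1.1000) = 0.0151
  (2,2): 0.03·log₂(0.6000) = -0.0221
  (3,0): 0.13·log₂(0.7065) = -0.0652
  (3,1): 0.28·log₂(1.5217) = 0.1696
  (3,2): 0.05·log₂(0.5435) = -0.0440
Sum = 0.233 bits.

0.233 bits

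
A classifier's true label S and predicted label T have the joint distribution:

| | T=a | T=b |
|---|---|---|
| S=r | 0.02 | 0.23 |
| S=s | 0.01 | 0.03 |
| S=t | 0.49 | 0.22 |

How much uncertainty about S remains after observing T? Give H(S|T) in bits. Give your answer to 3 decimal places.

0.805 bits

Chain rule: H(S|T) = H(S,T) − H(T).
Marginals: p(S) = (0.2500, 0.0400, 0.7100), p(T) = (0.5200, 0.4800).
H(S,T) = 1.8036 bits; H(T) = 0.9988 bits.
H(S|T) = 1.8036 − 0.9988 = 0.805 bits.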